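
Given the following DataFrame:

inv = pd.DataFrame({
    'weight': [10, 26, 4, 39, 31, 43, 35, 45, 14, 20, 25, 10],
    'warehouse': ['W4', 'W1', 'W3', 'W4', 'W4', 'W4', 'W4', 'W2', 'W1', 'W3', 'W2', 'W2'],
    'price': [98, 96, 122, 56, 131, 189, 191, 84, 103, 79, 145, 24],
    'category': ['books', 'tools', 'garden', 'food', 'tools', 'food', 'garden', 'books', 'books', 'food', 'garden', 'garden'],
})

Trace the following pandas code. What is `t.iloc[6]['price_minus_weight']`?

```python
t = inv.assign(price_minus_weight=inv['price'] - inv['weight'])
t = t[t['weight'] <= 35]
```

59

add column price_minus_weight = inv['price'] - inv['weight']:
    weight warehouse  price category  price_minus_weight
0       10        W4     98    books                  88
1       26        W1     96    tools                  70
2        4        W3    122   garden                 118
3       39        W4     56     food                  17
4       31        W4    131    tools                 100
5       43        W4    189     food                 146
6       35        W4    191   garden                 156
7       45        W2     84    books                  39
8       14        W1    103    books                  89
9       20        W3     79     food                  59
10      25        W2    145   garden                 120
11      10        W2     24   garden                  14
filter rows where weight <= 35:
    weight warehouse  price category  price_minus_weight
0       10        W4     98    books                  88
1       26        W1     96    tools                  70
2        4        W3    122   garden                 118
4       31        W4    131    tools                 100
6       35        W4    191   garden                 156
8       14        W1    103    books                  89
9       20        W3     79     food                  59
10      25        W2    145   garden                 120
11      10        W2     24   garden                  14
So iloc[6]['price_minus_weight'] = 59.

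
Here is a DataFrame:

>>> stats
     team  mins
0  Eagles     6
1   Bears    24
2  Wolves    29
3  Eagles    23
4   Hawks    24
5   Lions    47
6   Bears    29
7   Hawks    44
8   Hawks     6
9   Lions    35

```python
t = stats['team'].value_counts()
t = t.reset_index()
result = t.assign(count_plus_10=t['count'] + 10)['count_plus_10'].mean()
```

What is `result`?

12.0

value_counts of team:
team
Hawks     3
Eagles    2
Bears     2
Lions     2
Wolves    1
Name: count, dtype: int64
reset_index():
     team  count
0   Hawks      3
1  Eagles      2
2   Bears      2
3   Lions      2
4  Wolves      1
add column count_plus_10 = t['count'] + 10:
     team  count  count_plus_10
0   Hawks      3             13
1  Eagles      2             12
2   Bears      2             12
3   Lions      2             12
4  Wolves      1             11
Reading off the mean of column 'count_plus_10', we get 12.0.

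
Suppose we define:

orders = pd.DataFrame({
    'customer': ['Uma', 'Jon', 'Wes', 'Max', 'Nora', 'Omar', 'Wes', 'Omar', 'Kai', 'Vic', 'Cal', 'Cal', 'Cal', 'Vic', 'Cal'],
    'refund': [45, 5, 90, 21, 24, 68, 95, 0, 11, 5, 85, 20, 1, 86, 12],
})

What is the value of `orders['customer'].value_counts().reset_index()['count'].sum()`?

15

value_counts of customer:
customer
Cal     4
Wes     2
Omar    2
Vic     2
Uma     1
Jon     1
Max     1
Nora    1
Kai     1
Name: count, dtype: int64
reset_index():
  customer  count
0      Cal      4
1      Wes      2
2     Omar      2
3      Vic      2
4      Uma      1
5      Jon      1
6      Max      1
7     Nora      1
8      Kai      1
Finally, sum of column 'count' = 15.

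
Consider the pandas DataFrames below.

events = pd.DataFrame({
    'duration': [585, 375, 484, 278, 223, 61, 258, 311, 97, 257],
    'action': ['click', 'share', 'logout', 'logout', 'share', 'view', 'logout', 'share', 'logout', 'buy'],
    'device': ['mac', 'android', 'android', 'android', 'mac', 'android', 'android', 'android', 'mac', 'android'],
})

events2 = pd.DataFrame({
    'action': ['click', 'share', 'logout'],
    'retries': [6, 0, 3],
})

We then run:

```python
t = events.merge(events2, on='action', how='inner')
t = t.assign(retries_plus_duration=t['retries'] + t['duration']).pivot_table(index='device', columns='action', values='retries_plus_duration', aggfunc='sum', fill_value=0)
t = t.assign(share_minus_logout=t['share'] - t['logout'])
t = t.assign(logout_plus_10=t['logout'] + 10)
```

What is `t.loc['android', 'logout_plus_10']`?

1039

merge on 'action' (how='inner') → 8 rows:
   duration  action   device  retries
0       585   click      mac        6
1       375   share  android        0
2       484  logout  android        3
3       278  logout  android        3
4       223   share      mac        0
5       258  logout  android        3
6       311   share  android        0
7        97  logout      mac        3
add column retries_plus_duration = t['retries'] + t['duration']:
   duration  action   device  retries  retries_plus_duration
0       585   click      mac        6                    591
1       375   share  android        0                    375
2       484  logout  android        3                    487
3       278  logout  android        3                    281
4       223   share      mac        0                    223
5       258  logout  android        3                    261
6       311   share  android        0                    311
7        97  logout      mac        3                    100
pivot: rows=device, cols=action, sum(retries_plus_duration):
action   click  logout  share
device                       
android      0    1029    686
mac        591     100    223
add column share_minus_logout = t['share'] - t['logout']:
action   click  logout  share  share_minus_logout
device                                           
android      0    1029    686                -343
mac        591     100    223                 123
add column logout_plus_10 = t['logout'] + 10:
action   click  logout  share  share_minus_logout  logout_plus_10
device                                                           
android      0    1029    686                -343            1039
mac        591     100    223                 123             110
Taking the value at row 'android', column 'logout_plus_10' gives 1039.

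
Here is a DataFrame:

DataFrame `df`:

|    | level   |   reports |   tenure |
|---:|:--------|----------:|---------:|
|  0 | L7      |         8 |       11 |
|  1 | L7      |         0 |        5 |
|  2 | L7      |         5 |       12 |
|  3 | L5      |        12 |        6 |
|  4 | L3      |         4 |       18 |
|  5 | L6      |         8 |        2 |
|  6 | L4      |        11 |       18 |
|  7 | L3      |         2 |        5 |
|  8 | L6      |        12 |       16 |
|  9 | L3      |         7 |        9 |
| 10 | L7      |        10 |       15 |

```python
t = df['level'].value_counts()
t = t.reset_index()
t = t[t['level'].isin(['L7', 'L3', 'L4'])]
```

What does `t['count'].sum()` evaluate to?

value_counts of level:
level
L7    4
L3    3
L6    2
L5    1
L4    1
Name: count, dtype: int64
reset_index():
  level  count
0    L7      4
1    L3      3
2    L6      2
3    L5      1
4    L4      1
filter rows where level in ['L7', 'L3', 'L4']:
  level  count
0    L7      4
1    L3      3
4    L4      1

8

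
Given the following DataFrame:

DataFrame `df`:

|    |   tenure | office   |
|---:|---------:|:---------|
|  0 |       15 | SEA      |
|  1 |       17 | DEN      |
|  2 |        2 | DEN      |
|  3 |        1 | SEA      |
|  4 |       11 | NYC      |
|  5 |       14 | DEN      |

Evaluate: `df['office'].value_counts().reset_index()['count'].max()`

value_counts of office:
office
DEN    3
SEA    2
NYC    1
Name: count, dtype: int64
reset_index():
  office  count
0    DEN      3
1    SEA      2
2    NYC      1
Reading off the max of column 'count', we get 3.

3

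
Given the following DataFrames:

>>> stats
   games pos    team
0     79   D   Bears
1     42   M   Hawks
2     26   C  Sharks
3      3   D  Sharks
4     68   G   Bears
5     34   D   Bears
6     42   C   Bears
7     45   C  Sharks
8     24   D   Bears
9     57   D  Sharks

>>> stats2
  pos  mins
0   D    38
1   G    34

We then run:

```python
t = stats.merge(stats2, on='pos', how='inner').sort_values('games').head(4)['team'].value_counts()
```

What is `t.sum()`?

merge on 'pos' (how='inner') → 6 rows:
   games pos    team  mins
0     79   D   Bears    38
1      3   D  Sharks    38
2     68   G   Bears    34
3     34   D   Bears    38
4     24   D   Bears    38
5     57   D  Sharks    38
sort by games:
   games pos    team  mins
1      3   D  Sharks    38
4     24   D   Bears    38
3     34   D   Bears    38
5     57   D  Sharks    38
2     68   G   Bears    34
0     79   D   Bears    38
take first 4 rows:
   games pos    team  mins
1      3   D  Sharks    38
4     24   D   Bears    38
3     34   D   Bears    38
5     57   D  Sharks    38
value_counts of team:
team
Sharks    2
Bears     2
Name: count, dtype: int64
Reading off the sum of the resulting series, we get 4.

4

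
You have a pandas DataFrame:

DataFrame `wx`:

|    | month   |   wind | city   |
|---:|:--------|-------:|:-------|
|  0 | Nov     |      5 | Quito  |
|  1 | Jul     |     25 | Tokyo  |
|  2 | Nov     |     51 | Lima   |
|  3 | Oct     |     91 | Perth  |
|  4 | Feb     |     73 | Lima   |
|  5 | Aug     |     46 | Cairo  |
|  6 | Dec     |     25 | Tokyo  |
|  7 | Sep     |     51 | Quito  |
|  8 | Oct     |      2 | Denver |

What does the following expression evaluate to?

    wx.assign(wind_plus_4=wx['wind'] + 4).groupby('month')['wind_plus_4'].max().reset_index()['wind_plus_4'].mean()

add column wind_plus_4 = wx['wind'] + 4:
  month  wind    city  wind_plus_4
0   Nov     5   Quito            9
1   Jul    25   Tokyo           29
2   Nov    51    Lima           55
3   Oct    91   Perth           95
4   Feb    73    Lima           77
5   Aug    46   Cairo           50
6   Dec    25   Tokyo           29
7   Sep    51   Quito           55
8   Oct     2  Denver            6
group by month, max of wind_plus_4:
month
Aug    50
Dec    29
Feb    77
Jul    29
Nov    55
Oct    95
Sep    55
Name: wind_plus_4, dtype: int64
reset_index():
  month  wind_plus_4
0   Aug           50
1   Dec           29
2   Feb           77
3   Jul           29
4   Nov           55
5   Oct           95
6   Sep           55
Reading off the mean of column 'wind_plus_4', we get 55.7142857143.

55.7142857143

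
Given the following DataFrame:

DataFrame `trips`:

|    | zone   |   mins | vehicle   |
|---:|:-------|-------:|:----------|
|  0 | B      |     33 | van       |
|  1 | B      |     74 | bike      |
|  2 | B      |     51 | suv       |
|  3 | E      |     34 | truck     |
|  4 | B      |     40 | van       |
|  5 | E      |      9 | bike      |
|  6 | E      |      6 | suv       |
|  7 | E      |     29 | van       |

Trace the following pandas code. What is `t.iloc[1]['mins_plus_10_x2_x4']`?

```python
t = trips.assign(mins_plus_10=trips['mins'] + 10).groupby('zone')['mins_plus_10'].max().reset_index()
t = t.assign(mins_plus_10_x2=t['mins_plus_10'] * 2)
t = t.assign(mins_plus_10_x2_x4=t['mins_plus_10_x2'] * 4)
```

352

add column mins_plus_10 = trips['mins'] + 10:
  zone  mins vehicle  mins_plus_10
0    B    33     van            43
1    B    74    bike            84
2    B    51     suv            61
3    E    34   truck            44
4    B    40     van            50
5    E     9    bike            19
6    E     6     suv            16
7    E    29     van            39
group by zone, max of mins_plus_10:
zone
B    84
E    44
Name: mins_plus_10, dtype: int64
reset_index():
  zone  mins_plus_10
0    B            84
1    E            44
add column mins_plus_10_x2 = t['mins_plus_10'] * 2:
  zone  mins_plus_10  mins_plus_10_x2
0    B            84              168
1    E            44               88
add column mins_plus_10_x2_x4 = t['mins_plus_10_x2'] * 4:
  zone  mins_plus_10  mins_plus_10_x2  mins_plus_10_x2_x4
0    B            84              168                 672
1    E            44               88                 352
value at position 1, column 'mins_plus_10_x2_x4' → 352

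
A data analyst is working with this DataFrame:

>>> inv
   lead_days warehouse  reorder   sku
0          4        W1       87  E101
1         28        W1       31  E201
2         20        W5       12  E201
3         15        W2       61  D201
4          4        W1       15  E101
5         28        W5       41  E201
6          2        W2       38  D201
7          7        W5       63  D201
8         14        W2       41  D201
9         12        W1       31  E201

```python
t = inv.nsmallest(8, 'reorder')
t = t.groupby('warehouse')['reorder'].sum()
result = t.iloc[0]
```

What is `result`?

take 8 rows with smallest reorder:
   lead_days warehouse  reorder   sku
2         20        W5       12  E201
4          4        W1       15  E101
1         28        W1       31  E201
9         12        W1       31  E201
6          2        W2       38  D201
5         28        W5       41  E201
8         14        W2       41  D201
3         15        W2       61  D201
group by warehouse, sum of reorder:
warehouse
W1     77
W2    140
W5     53
Name: reorder, dtype: int64
Taking the value at position 0 gives 77.

77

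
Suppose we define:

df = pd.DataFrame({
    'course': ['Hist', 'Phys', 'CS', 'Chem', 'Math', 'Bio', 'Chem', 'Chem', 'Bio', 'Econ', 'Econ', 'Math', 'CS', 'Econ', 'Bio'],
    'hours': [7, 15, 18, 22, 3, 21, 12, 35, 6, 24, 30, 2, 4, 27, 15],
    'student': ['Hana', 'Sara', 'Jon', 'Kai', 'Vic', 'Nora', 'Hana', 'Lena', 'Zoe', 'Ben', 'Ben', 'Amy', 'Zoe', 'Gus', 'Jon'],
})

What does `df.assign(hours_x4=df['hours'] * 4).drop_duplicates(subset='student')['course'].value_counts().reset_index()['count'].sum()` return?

add column hours_x4 = df['hours'] * 4:
   course  hours student  hours_x4
0    Hist      7    Hana        28
1    Phys     15    Sara        60
2      CS     18     Jon        72
3    Chem     22     Kai        88
4    Math      3     Vic        12
5     Bio     21    Nora        84
6    Chem     12    Hana        48
7    Chem     35    Lena       140
8     Bio      6     Zoe        24
9    Econ     24     Ben        96
10   Econ     30     Ben       120
11   Math      2     Amy         8
12     CS      4     Zoe        16
13   Econ     27     Gus       108
14    Bio     15     Jon        60
drop duplicate student (keep=first):
   course  hours student  hours_x4
0    Hist      7    Hana        28
1    Phys     15    Sara        60
2      CS     18     Jon        72
3    Chem     22     Kai        88
4    Math      3     Vic        12
5     Bio     21    Nora        84
7    Chem     35    Lena       140
8     Bio      6     Zoe        24
9    Econ     24     Ben        96
11   Math      2     Amy         8
13   Econ     27     Gus       108
value_counts of course:
course
Chem    2
Math    2
Bio     2
Econ    2
Hist    1
Phys    1
CS      1
Name: count, dtype: int64
reset_index():
  course  count
0   Chem      2
1   Math      2
2    Bio      2
3   Econ      2
4   Hist      1
5   Phys      1
6     CS      1

11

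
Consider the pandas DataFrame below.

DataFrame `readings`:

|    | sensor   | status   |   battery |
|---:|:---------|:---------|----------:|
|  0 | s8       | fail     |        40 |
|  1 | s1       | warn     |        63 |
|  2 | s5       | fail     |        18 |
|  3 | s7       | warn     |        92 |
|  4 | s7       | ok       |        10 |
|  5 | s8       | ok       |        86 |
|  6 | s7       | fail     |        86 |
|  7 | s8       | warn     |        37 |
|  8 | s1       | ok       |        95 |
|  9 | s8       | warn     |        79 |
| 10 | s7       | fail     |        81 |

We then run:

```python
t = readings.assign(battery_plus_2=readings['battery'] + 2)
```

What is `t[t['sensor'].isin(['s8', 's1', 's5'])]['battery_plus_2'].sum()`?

add column battery_plus_2 = readings['battery'] + 2:
   sensor status  battery  battery_plus_2
0      s8   fail       40              42
1      s1   warn       63              65
2      s5   fail       18              20
3      s7   warn       92              94
4      s7     ok       10              12
5      s8     ok       86              88
6      s7   fail       86              88
7      s8   warn       37              39
8      s1     ok       95              97
9      s8   warn       79              81
10     s7   fail       81              83
filter rows where sensor in ['s8', 's1', 's5']:
  sensor status  battery  battery_plus_2
0     s8   fail       40              42
1     s1   warn       63              65
2     s5   fail       18              20
5     s8     ok       86              88
7     s8   warn       37              39
8     s1     ok       95              97
9     s8   warn       79              81
Taking the sum of column 'battery_plus_2' gives 432.

432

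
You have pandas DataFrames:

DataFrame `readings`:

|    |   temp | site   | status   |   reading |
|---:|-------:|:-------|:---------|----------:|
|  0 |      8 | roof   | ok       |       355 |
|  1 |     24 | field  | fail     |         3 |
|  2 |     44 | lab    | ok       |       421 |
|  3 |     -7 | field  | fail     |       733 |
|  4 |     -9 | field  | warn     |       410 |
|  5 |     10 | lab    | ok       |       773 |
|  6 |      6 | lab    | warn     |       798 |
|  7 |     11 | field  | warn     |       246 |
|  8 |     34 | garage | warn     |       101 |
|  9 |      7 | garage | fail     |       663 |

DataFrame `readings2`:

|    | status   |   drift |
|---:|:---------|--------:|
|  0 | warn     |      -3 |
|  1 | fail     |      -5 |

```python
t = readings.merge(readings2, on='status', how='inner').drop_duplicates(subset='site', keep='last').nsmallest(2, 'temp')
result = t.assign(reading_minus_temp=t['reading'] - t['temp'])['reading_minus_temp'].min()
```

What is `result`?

merge on 'status' (how='inner') → 7 rows:
   temp    site status  reading  drift
0    24   field   fail        3     -5
1    -7   field   fail      733     -5
2    -9   field   warn      410     -3
3     6     lab   warn      798     -3
4    11   field   warn      246     -3
5    34  garage   warn      101     -3
6     7  garage   fail      663     -5
drop duplicate site (keep=last):
   temp    site status  reading  drift
3     6     lab   warn      798     -3
4    11   field   warn      246     -3
6     7  garage   fail      663     -5
take 2 rows with smallest temp:
   temp    site status  reading  drift
3     6     lab   warn      798     -3
6     7  garage   fail      663     -5
add column reading_minus_temp = t['reading'] - t['temp']:
   temp    site status  reading  drift  reading_minus_temp
3     6     lab   warn      798     -3                 792
6     7  garage   fail      663     -5                 656
The min of column 'reading_minus_temp' is 656.

656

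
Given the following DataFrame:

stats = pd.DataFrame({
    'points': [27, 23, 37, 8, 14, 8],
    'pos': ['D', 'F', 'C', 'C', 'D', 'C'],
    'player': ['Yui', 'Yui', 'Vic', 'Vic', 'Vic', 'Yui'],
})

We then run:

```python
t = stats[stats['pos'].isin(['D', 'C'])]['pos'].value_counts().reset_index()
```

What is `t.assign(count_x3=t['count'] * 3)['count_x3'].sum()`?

15

filter rows where pos in ['D', 'C']:
   points pos player
0      27   D    Yui
2      37   C    Vic
3       8   C    Vic
4      14   D    Vic
5       8   C    Yui
value_counts of pos:
pos
C    3
D    2
Name: count, dtype: int64
reset_index():
  pos  count
0   C      3
1   D      2
add column count_x3 = t['count'] * 3:
  pos  count  count_x3
0   C      3         9
1   D      2         6
The sum of column 'count_x3' is 15.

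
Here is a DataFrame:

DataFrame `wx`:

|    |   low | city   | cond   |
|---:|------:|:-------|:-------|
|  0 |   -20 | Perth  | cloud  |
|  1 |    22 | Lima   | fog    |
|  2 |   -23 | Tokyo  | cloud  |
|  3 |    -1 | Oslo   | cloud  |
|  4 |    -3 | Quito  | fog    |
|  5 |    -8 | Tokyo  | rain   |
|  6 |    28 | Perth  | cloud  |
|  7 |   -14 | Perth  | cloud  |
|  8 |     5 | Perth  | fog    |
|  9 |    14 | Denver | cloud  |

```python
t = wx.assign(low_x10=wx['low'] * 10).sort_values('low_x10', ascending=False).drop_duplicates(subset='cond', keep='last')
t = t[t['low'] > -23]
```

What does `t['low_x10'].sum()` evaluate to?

-110

add column low_x10 = wx['low'] * 10:
   low    city   cond  low_x10
0  -20   Perth  cloud     -200
1   22    Lima    fog      220
2  -23   Tokyo  cloud     -230
3   -1    Oslo  cloud      -10
4   -3   Quito    fog      -30
5   -8   Tokyo   rain      -80
6   28   Perth  cloud      280
7  -14   Perth  cloud     -140
8    5   Perth    fog       50
9   14  Denver  cloud      140
sort by low_x10 descending:
   low    city   cond  low_x10
6   28   Perth  cloud      280
1   22    Lima    fog      220
9   14  Denver  cloud      140
8    5   Perth    fog       50
3   -1    Oslo  cloud      -10
4   -3   Quito    fog      -30
5   -8   Tokyo   rain      -80
7  -14   Perth  cloud     -140
0  -20   Perth  cloud     -200
2  -23   Tokyo  cloud     -230
drop duplicate cond (keep=last):
   low   city   cond  low_x10
4   -3  Quito    fog      -30
5   -8  Tokyo   rain      -80
2  -23  Tokyo  cloud     -230
filter rows where low > -23:
   low   city  cond  low_x10
4   -3  Quito   fog      -30
5   -8  Tokyo  rain      -80
So sum() = -110.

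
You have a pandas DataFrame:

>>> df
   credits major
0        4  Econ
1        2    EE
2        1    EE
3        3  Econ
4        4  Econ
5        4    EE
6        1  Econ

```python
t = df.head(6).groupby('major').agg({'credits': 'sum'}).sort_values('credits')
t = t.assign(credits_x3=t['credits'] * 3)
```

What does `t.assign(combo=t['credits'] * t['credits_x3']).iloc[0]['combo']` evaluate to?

take first 6 rows:
   credits major
0        4  Econ
1        2    EE
2        1    EE
3        3  Econ
4        4  Econ
5        4    EE
group by major, sum of credits:
       credits
major         
EE           7
Econ        11
sort by credits:
       credits
major         
EE           7
Econ        11
add column credits_x3 = t['credits'] * 3:
       credits  credits_x3
major                     
EE           7          21
Econ        11          33
add column combo = t['credits'] * t['credits_x3']:
       credits  credits_x3  combo
major                            
EE           7          21    147
Econ        11          33    363
Finally, value at position 0, column 'combo' = 147.

147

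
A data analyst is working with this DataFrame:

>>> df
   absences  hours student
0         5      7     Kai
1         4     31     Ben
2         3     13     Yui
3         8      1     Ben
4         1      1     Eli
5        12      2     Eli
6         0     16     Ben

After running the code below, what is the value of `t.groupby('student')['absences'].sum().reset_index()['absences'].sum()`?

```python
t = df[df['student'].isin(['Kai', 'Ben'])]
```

filter rows where student in ['Kai', 'Ben']:
   absences  hours student
0         5      7     Kai
1         4     31     Ben
3         8      1     Ben
6         0     16     Ben
group by student, sum of absences:
student
Ben    12
Kai     5
Name: absences, dtype: int64
reset_index():
  student  absences
0     Ben        12
1     Kai         5
sum of column 'absences' → 17

17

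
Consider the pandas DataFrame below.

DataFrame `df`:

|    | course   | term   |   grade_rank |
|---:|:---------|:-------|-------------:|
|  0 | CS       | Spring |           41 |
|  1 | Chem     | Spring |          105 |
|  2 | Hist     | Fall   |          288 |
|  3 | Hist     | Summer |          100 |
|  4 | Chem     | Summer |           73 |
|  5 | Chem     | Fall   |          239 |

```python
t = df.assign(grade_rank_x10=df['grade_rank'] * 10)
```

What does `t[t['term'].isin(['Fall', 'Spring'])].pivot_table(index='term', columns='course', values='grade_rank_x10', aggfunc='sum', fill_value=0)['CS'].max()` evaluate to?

add column grade_rank_x10 = df['grade_rank'] * 10:
  course    term  grade_rank  grade_rank_x10
0     CS  Spring          41             410
1   Chem  Spring         105            1050
2   Hist    Fall         288            2880
3   Hist  Summer         100            1000
4   Chem  Summer          73             730
5   Chem    Fall         239            2390
filter rows where term in ['Fall', 'Spring']:
  course    term  grade_rank  grade_rank_x10
0     CS  Spring          41             410
1   Chem  Spring         105            1050
2   Hist    Fall         288            2880
5   Chem    Fall         239            2390
pivot: rows=term, cols=course, sum(grade_rank_x10):
course   CS  Chem  Hist
term                   
Fall      0  2390  2880
Spring  410  1050     0
Reading off the max of column 'CS', we get 410.

410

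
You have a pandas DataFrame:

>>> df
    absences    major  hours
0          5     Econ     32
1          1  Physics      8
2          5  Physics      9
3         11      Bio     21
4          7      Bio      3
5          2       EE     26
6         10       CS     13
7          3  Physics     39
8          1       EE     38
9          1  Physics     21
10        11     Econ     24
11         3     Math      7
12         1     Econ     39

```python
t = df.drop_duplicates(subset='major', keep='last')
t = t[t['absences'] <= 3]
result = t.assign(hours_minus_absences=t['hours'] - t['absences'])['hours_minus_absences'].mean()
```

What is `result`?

drop duplicate major (keep=last):
    absences    major  hours
4          7      Bio      3
6         10       CS     13
8          1       EE     38
9          1  Physics     21
11         3     Math      7
12         1     Econ     39
filter rows where absences <= 3:
    absences    major  hours
8          1       EE     38
9          1  Physics     21
11         3     Math      7
12         1     Econ     39
add column hours_minus_absences = t['hours'] - t['absences']:
    absences    major  hours  hours_minus_absences
8          1       EE     38                    37
9          1  Physics     21                    20
11         3     Math      7                     4
12         1     Econ     39                    38

24.75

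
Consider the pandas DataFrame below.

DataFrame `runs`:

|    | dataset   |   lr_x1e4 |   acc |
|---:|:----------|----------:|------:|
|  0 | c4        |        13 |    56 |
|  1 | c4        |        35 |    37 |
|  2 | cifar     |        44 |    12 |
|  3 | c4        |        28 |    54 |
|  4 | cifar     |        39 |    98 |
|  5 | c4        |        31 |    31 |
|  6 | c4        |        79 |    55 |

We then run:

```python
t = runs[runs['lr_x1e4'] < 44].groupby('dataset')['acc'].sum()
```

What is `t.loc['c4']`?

178

filter rows where lr_x1e4 < 44:
  dataset  lr_x1e4  acc
0      c4       13   56
1      c4       35   37
3      c4       28   54
4   cifar       39   98
5      c4       31   31
group by dataset, sum of acc:
dataset
c4       178
cifar     98
Name: acc, dtype: int64
Reading off the value at index 'c4', we get 178.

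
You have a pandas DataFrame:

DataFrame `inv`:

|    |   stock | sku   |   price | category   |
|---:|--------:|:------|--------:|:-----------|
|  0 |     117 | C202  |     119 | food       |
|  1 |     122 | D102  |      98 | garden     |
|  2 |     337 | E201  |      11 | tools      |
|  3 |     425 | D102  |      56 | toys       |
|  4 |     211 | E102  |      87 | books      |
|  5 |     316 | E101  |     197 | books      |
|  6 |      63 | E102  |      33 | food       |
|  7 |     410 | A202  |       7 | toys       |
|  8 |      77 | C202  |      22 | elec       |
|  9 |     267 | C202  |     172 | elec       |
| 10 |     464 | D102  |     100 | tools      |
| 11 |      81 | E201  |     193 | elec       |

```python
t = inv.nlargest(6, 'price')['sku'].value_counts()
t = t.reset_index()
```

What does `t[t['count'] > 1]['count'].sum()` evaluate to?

take 6 rows with largest price:
    stock   sku  price category
5     316  E101    197    books
11     81  E201    193     elec
9     267  C202    172     elec
0     117  C202    119     food
10    464  D102    100    tools
1     122  D102     98   garden
value_counts of sku:
sku
C202    2
D102    2
E101    1
E201    1
Name: count, dtype: int64
reset_index():
    sku  count
0  C202      2
1  D102      2
2  E101      1
3  E201      1
filter rows where count > 1:
    sku  count
0  C202      2
1  D102      2

4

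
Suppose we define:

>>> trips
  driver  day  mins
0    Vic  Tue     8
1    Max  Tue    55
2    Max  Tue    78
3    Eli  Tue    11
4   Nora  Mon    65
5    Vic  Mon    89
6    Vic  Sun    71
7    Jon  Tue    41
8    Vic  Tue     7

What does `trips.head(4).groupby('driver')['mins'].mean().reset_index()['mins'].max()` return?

take first 4 rows:
  driver  day  mins
0    Vic  Tue     8
1    Max  Tue    55
2    Max  Tue    78
3    Eli  Tue    11
group by driver, mean of mins:
driver
Eli    11.0
Max    66.5
Vic     8.0
Name: mins, dtype: float64
reset_index():
  driver  mins
0    Eli  11.0
1    Max  66.5
2    Vic   8.0
So max() = 66.5.

66.5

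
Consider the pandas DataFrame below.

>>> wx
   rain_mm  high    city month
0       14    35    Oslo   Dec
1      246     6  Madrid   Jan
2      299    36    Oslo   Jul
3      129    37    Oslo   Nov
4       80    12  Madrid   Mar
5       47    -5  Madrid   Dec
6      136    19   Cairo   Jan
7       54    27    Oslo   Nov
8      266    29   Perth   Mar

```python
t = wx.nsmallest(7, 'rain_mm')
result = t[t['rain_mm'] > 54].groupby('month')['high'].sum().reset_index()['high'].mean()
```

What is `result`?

24.6666666667

take 7 rows with smallest rain_mm:
   rain_mm  high    city month
0       14    35    Oslo   Dec
5       47    -5  Madrid   Dec
7       54    27    Oslo   Nov
4       80    12  Madrid   Mar
3      129    37    Oslo   Nov
6      136    19   Cairo   Jan
1      246     6  Madrid   Jan
filter rows where rain_mm > 54:
   rain_mm  high    city month
4       80    12  Madrid   Mar
3      129    37    Oslo   Nov
6      136    19   Cairo   Jan
1      246     6  Madrid   Jan
group by month, sum of high:
month
Jan    25
Mar    12
Nov    37
Name: high, dtype: int64
reset_index():
  month  high
0   Jan    25
1   Mar    12
2   Nov    37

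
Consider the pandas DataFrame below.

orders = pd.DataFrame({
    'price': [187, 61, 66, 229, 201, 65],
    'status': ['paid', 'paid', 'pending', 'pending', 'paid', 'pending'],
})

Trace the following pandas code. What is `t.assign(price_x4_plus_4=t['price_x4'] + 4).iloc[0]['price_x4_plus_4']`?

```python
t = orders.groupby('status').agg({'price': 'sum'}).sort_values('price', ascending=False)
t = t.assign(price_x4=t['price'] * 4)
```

group by status, sum of price:
         price
status        
paid       449
pending    360
sort by price descending:
         price
status        
paid       449
pending    360
add column price_x4 = t['price'] * 4:
         price  price_x4
status                  
paid       449      1796
pending    360      1440
add column price_x4_plus_4 = t['price_x4'] + 4:
         price  price_x4  price_x4_plus_4
status                                   
paid       449      1796             1800
pending    360      1440             1444
Hence 1800.

1800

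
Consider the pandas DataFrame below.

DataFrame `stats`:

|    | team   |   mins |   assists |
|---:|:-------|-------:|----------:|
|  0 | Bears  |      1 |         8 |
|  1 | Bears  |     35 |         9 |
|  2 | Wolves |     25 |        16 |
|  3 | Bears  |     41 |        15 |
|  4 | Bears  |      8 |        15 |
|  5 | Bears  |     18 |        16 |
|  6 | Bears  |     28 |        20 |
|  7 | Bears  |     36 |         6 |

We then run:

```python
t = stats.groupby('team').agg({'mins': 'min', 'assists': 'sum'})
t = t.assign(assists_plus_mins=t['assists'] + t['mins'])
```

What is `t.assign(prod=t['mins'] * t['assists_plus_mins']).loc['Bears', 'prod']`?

90

group by team: min(mins), sum(assists):
        mins  assists
team                 
Bears      1       89
Wolves    25       16
add column assists_plus_mins = t['assists'] + t['mins']:
        mins  assists  assists_plus_mins
team                                    
Bears      1       89                 90
Wolves    25       16                 41
add column prod = t['mins'] * t['assists_plus_mins']:
        mins  assists  assists_plus_mins  prod
team                                          
Bears      1       89                 90    90
Wolves    25       16                 41  1025
Finally, value at row 'Bears', column 'prod' = 90.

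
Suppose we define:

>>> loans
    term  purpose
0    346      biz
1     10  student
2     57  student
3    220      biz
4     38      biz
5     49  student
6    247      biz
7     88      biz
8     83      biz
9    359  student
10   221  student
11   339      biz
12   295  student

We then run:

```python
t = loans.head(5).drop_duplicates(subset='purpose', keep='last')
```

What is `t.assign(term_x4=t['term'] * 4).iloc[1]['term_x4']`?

take first 5 rows:
   term  purpose
0   346      biz
1    10  student
2    57  student
3   220      biz
4    38      biz
drop duplicate purpose (keep=last):
   term  purpose
2    57  student
4    38      biz
add column term_x4 = t['term'] * 4:
   term  purpose  term_x4
2    57  student      228
4    38      biz      152

152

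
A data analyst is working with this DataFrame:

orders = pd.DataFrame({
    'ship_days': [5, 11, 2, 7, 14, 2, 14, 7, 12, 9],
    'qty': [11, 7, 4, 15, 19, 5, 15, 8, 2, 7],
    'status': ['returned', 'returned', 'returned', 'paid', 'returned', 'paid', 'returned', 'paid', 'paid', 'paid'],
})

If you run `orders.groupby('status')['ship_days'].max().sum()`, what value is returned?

group by status, max of ship_days:
status
paid        12
returned    14
Name: ship_days, dtype: int64

26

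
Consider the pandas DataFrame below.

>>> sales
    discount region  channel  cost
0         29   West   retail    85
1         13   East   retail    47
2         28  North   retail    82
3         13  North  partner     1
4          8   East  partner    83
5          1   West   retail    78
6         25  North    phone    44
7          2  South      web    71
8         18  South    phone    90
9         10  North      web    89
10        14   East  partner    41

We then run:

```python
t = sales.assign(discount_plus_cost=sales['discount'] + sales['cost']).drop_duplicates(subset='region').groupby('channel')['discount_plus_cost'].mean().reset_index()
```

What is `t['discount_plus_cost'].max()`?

add column discount_plus_cost = sales['discount'] + sales['cost']:
    discount region  channel  cost  discount_plus_cost
0         29   West   retail    85                 114
1         13   East   retail    47                  60
2         28  North   retail    82                 110
3         13  North  partner     1                  14
4          8   East  partner    83                  91
5          1   West   retail    78                  79
6         25  North    phone    44                  69
7          2  South      web    71                  73
8         18  South    phone    90                 108
9         10  North      web    89                  99
10        14   East  partner    41                  55
drop duplicate region (keep=first):
   discount region channel  cost  discount_plus_cost
0        29   West  retail    85                 114
1        13   East  retail    47                  60
2        28  North  retail    82                 110
7         2  South     web    71                  73
group by channel, mean of discount_plus_cost:
channel
retail    94.666667
web       73.000000
Name: discount_plus_cost, dtype: float64
reset_index():
  channel  discount_plus_cost
0  retail           94.666667
1     web           73.000000
max of column 'discount_plus_cost' → 94.6666666667

94.6666666667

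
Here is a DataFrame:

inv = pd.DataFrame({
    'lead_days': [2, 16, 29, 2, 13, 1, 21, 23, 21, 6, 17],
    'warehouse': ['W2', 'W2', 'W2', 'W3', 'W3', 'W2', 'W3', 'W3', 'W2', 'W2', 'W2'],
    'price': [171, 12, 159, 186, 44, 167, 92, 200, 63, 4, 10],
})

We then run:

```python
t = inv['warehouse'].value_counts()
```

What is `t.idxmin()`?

W3

value_counts of warehouse:
warehouse
W2    7
W3    4
Name: count, dtype: int64
Then the label with the smallest value: W3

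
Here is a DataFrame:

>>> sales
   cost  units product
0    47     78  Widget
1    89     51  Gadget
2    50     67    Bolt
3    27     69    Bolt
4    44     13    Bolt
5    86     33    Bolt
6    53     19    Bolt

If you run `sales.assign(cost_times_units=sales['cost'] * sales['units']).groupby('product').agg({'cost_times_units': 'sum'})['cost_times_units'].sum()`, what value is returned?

17835

add column cost_times_units = sales['cost'] * sales['units']:
   cost  units product  cost_times_units
0    47     78  Widget              3666
1    89     51  Gadget              4539
2    50     67    Bolt              3350
3    27     69    Bolt              1863
4    44     13    Bolt               572
5    86     33    Bolt              2838
6    53     19    Bolt              1007
group by product, sum of cost_times_units:
         cost_times_units
product                  
Bolt                 9630
Gadget               4539
Widget               3666
Finally, sum of column 'cost_times_units' = 17835.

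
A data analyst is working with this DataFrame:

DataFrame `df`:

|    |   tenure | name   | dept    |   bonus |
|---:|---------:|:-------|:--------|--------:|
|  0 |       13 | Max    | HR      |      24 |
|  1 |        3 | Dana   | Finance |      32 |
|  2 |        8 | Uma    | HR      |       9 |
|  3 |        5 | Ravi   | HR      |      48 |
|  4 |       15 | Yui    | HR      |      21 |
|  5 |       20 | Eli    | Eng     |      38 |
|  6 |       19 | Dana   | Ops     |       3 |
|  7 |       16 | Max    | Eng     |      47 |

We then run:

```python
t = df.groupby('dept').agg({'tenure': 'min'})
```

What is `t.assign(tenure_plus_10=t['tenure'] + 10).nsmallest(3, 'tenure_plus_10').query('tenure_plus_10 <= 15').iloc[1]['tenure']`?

group by dept, min of tenure:
         tenure
dept           
Eng          16
Finance       3
HR            5
Ops          19
add column tenure_plus_10 = t['tenure'] + 10:
         tenure  tenure_plus_10
dept                           
Eng          16              26
Finance       3              13
HR            5              15
Ops          19              29
take 3 rows with smallest tenure_plus_10:
         tenure  tenure_plus_10
dept                           
Finance       3              13
HR            5              15
Eng          16              26
filter rows where tenure_plus_10 <= 15:
         tenure  tenure_plus_10
dept                           
Finance       3              13
HR            5              15
value at position 1, column 'tenure' → 5

5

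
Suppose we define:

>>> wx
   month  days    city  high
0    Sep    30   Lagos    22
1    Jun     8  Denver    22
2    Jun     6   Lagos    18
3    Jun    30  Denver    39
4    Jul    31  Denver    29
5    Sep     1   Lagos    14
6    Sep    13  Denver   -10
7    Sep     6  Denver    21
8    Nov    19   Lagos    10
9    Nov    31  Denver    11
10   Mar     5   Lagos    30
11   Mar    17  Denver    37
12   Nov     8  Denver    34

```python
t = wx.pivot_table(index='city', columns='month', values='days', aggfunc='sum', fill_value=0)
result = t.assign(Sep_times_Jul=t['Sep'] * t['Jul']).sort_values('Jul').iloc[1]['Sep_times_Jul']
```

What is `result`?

pivot: rows=city, cols=month, sum(days):
month   Jul  Jun  Mar  Nov  Sep
city                           
Denver   31   38   17   39   19
Lagos     0    6    5   19   31
add column Sep_times_Jul = t['Sep'] * t['Jul']:
month   Jul  Jun  Mar  Nov  Sep  Sep_times_Jul
city                                          
Denver   31   38   17   39   19            589
Lagos     0    6    5   19   31              0
sort by Jul:
month   Jul  Jun  Mar  Nov  Sep  Sep_times_Jul
city                                          
Lagos     0    6    5   19   31              0
Denver   31   38   17   39   19            589
value at position 1, column 'Sep_times_Jul' → 589

589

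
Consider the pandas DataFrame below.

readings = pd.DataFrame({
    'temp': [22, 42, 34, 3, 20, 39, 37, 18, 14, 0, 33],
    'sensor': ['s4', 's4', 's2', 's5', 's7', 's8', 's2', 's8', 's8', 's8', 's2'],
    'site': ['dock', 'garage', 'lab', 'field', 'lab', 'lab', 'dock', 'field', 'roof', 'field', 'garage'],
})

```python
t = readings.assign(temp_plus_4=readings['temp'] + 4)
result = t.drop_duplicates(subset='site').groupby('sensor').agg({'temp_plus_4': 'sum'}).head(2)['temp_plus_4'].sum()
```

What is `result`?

110

add column temp_plus_4 = readings['temp'] + 4:
    temp sensor    site  temp_plus_4
0     22     s4    dock           26
1     42     s4  garage           46
2     34     s2     lab           38
3      3     s5   field            7
4     20     s7     lab           24
5     39     s8     lab           43
6     37     s2    dock           41
7     18     s8   field           22
8     14     s8    roof           18
9      0     s8   field            4
10    33     s2  garage           37
drop duplicate site (keep=first):
   temp sensor    site  temp_plus_4
0    22     s4    dock           26
1    42     s4  garage           46
2    34     s2     lab           38
3     3     s5   field            7
8    14     s8    roof           18
group by sensor, sum of temp_plus_4:
        temp_plus_4
sensor             
s2               38
s4               72
s5                7
s8               18
take first 2 rows:
        temp_plus_4
sensor             
s2               38
s4               72
Then the sum of column 'temp_plus_4': 110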